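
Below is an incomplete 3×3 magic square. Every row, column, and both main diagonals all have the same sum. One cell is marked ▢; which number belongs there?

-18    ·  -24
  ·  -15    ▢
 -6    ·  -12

-9

Anti-diagonal is complete and sums to -45; that is the magic constant.
Using row 1: -18 + (-24) + ? → (1,2) = -45 − (-42) = -3.
Using row 3: -6 + (-12) + ? → (3,2) = -45 − (-18) = -27.
Column 1 must total -45; the given cells sum to -24, so (2,1) = -21.
Column 3: -24 + (-12) + ? = -45, so (2,3) = -9.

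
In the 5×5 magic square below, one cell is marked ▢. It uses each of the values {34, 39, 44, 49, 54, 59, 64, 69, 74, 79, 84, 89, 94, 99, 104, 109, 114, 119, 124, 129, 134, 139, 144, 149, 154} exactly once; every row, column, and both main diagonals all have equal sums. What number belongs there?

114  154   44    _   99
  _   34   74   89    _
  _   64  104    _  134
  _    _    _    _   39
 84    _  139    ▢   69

The 25 entries sum to 2350, so each line sums to 2350/5 = 470.
The remaining cell in row 1 is (1,4) = 470 − 411 = 59.
From column 3, 470 − (44 + 74 + 104 + 139) gives (4,3) = 109.
From column 5, 470 − (99 + 134 + 39 + 69) gives (2,5) = 129.
Main diagonal must total 470; the given cells sum to 321, so (4,4) = 149.
The remaining cell in anti-diagonal is (4,2) = 470 − 376 = 94.
Row 2: 34 + 74 + 89 + 129 + ? = 470, so (2,1) = 144.
The remaining cell in row 4 is (4,1) = 470 − 391 = 79.
The remaining cell in column 1 is (3,1) = 470 − 421 = 49.
From column 2, 470 − (154 + 34 + 64 + 94) gives (5,2) = 124.
The remaining cell in row 3 is (3,4) = 470 − 351 = 119.
The remaining cell in row 5 is (5,4) = 470 − 416 = 54.

54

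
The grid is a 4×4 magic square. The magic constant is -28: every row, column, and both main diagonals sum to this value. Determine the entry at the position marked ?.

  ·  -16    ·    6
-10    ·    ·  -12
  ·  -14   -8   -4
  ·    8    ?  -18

Row 3 needs -28; the known cells sum to -26, so (3,1) = -2.
Column 2 needs -28; the known cells sum to -22, so (2,2) = -6.
Main diagonal needs -28; the known cells sum to -32, so (1,1) = 4.
Using row 1: 4 + (-16) + 6 + ? → (1,3) = -28 − (-6) = -22.
From row 2, -28 − (-10 + (-6) + (-12)) gives (2,3) = 0.
From column 1, -28 − (4 + (-10) + (-2)) gives (4,1) = -20.
Column 3 must total -28; the given cells sum to -30, so (4,3) = 2.

2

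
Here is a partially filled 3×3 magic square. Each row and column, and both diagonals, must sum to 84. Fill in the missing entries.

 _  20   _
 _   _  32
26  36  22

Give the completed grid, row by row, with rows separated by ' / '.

34 20 30 / 24 28 32 / 26 36 22

Column 2 must total 84; the given cells sum to 56, so (2,2) = 28.
Column 3: 32 + 22 + ? = 84, so (1,3) = 30.
Main diagonal must total 84; the given cells sum to 50, so (1,1) = 34.
Using row 2: 28 + 32 + ? → (2,1) = 84 − 60 = 24.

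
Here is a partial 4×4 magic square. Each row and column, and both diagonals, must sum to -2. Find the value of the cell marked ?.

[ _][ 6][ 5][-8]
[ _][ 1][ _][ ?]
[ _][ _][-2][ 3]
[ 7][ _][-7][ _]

Row 1 needs -2; the known cells sum to 3, so (1,1) = -5.
From column 3, -2 − (5 + (-2) + (-7)) gives (2,3) = 2.
Using main diagonal: -5 + 1 + (-2) + ? → (4,4) = -2 − (-6) = 4.
Anti-diagonal must total -2; the given cells sum to 1, so (3,2) = -3.
From row 3, -2 − (-3 + (-2) + 3) gives (3,1) = 0.
Using row 4: 7 + (-7) + 4 + ? → (4,2) = -2 − 4 = -6.
Column 1 must total -2; the given cells sum to 2, so (2,1) = -4.
Column 4: -8 + 3 + 4 + ? = -2, so (2,4) = -1.

-1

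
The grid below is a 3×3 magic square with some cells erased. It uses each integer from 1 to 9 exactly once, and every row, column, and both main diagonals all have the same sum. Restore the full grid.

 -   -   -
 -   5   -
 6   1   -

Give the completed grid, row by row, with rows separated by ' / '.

The entries are 1 through 9, which sum to 45, so each line sums to 45/3 = 15.
Row 3: 6 + 1 + ? = 15, so (3,3) = 8.
From column 2, 15 − (5 + 1) gives (1,2) = 9.
Main diagonal: 5 + 8 + ? = 15, so (1,1) = 2.
Anti-diagonal: 5 + 6 + ? = 15, so (1,3) = 4.
Column 1 needs 15; the known cells sum to 8, so (2,1) = 7.
Column 3 must total 15; the given cells sum to 12, so (2,3) = 3.

2 9 4 / 7 5 3 / 6 1 8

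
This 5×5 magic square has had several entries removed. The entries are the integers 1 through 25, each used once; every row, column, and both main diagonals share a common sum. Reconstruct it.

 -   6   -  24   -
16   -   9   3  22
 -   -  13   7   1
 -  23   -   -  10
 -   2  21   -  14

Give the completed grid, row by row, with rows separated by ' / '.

The entries are 1 through 25, which sum to 325, so each line sums to 325/5 = 65.
Using row 2: 16 + 9 + 3 + 22 + ? → (2,2) = 65 − 50 = 15.
Column 2: 6 + 15 + 23 + 2 + ? = 65, so (3,2) = 19.
Column 5: 22 + 1 + 10 + 14 + ? = 65, so (1,5) = 18.
Anti-diagonal: 18 + 3 + 13 + 23 + ? = 65, so (5,1) = 8.
Row 3 needs 65; the known cells sum to 40, so (3,1) = 25.
The remaining cell in row 5 is (5,4) = 65 − 45 = 20.
Column 4 must total 65; the given cells sum to 54, so (4,4) = 11.
Using main diagonal: 15 + 13 + 11 + 14 + ? → (1,1) = 65 − 53 = 12.
The remaining cell in row 1 is (1,3) = 65 − 60 = 5.
Column 1: 12 + 16 + 25 + 8 + ? = 65, so (4,1) = 4.
From column 3, 65 − (5 + 9 + 13 + 21) gives (4,3) = 17.

12 6 5 24 18 / 16 15 9 3 22 / 25 19 13 7 1 / 4 23 17 11 10 / 8 2 21 20 14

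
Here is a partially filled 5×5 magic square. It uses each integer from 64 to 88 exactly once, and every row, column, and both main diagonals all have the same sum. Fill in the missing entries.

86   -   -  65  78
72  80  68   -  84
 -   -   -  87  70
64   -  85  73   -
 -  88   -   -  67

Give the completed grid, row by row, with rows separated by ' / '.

86 69 82 65 78 / 72 80 68 76 84 / 83 66 74 87 70 / 64 77 85 73 81 / 75 88 71 79 67

The entries are 64 through 88, which sum to 1900, so each line sums to 1900/5 = 380.
From row 2, 380 − (72 + 80 + 68 + 84) gives (2,4) = 76.
From column 4, 380 − (65 + 76 + 87 + 73) gives (5,4) = 79.
Using column 5: 78 + 84 + 70 + 67 + ? → (4,5) = 380 − 299 = 81.
Using main diagonal: 86 + 80 + 73 + 67 + ? → (3,3) = 380 − 306 = 74.
Row 4 needs 380; the known cells sum to 303, so (4,2) = 77.
Anti-diagonal must total 380; the given cells sum to 305, so (5,1) = 75.
From row 5, 380 − (75 + 88 + 79 + 67) gives (5,3) = 71.
The remaining cell in column 1 is (3,1) = 380 − 297 = 83.
Using column 3: 68 + 74 + 85 + 71 + ? → (1,3) = 380 − 298 = 82.
Row 1 must total 380; the given cells sum to 311, so (1,2) = 69.
Using row 3: 83 + 74 + 87 + 70 + ? → (3,2) = 380 − 314 = 66.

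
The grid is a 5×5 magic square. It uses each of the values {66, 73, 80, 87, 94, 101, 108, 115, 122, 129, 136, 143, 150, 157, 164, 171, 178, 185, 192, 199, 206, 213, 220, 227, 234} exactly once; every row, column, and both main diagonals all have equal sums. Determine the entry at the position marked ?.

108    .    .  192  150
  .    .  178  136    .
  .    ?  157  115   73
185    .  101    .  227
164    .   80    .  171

The 25 entries sum to 3750, so each line sums to 3750/5 = 750.
Using column 3: 178 + 157 + 101 + 80 + ? → (1,3) = 750 − 516 = 234.
Column 5 must total 750; the given cells sum to 621, so (2,5) = 129.
Using anti-diagonal: 150 + 136 + 157 + 164 + ? → (4,2) = 750 − 607 = 143.
Using row 1: 108 + 234 + 192 + 150 + ? → (1,2) = 750 − 684 = 66.
Using row 4: 185 + 143 + 101 + 227 + ? → (4,4) = 750 − 656 = 94.
Using column 4: 192 + 136 + 115 + 94 + ? → (5,4) = 750 − 537 = 213.
The remaining cell in main diagonal is (2,2) = 750 − 530 = 220.
The remaining cell in row 2 is (2,1) = 750 − 663 = 87.
From row 5, 750 − (164 + 80 + 213 + 171) gives (5,2) = 122.
Column 1 must total 750; the given cells sum to 544, so (3,1) = 206.
Using column 2: 66 + 220 + 143 + 122 + ? → (3,2) = 750 − 551 = 199.

199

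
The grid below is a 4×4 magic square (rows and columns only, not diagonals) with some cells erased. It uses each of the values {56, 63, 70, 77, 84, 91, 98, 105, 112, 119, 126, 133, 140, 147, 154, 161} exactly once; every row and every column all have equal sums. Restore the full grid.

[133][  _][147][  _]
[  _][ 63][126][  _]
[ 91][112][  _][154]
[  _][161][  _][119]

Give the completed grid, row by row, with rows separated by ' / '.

The 16 entries sum to 1736, so each line sums to 1736/4 = 434.
Row 3 must total 434; the given cells sum to 357, so (3,3) = 77.
Column 2 needs 434; the known cells sum to 336, so (1,2) = 98.
Column 3 needs 434; the known cells sum to 350, so (4,3) = 84.
From row 1, 434 − (133 + 98 + 147) gives (1,4) = 56.
From row 4, 434 − (161 + 84 + 119) gives (4,1) = 70.
Column 1 needs 434; the known cells sum to 294, so (2,1) = 140.
The remaining cell in column 4 is (2,4) = 434 − 329 = 105.

133 98 147 56 / 140 63 126 105 / 91 112 77 154 / 70 161 84 119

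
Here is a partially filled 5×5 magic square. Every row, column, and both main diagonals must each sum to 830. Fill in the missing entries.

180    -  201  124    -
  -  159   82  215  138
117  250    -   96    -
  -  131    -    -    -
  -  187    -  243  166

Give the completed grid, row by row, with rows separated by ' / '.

Row 2: 159 + 82 + 215 + 138 + ? = 830, so (2,1) = 236.
Column 2 needs 830; the known cells sum to 727, so (1,2) = 103.
Column 4 needs 830; the known cells sum to 678, so (4,4) = 152.
Main diagonal needs 830; the known cells sum to 657, so (3,3) = 173.
From row 1, 830 − (180 + 103 + 201 + 124) gives (1,5) = 222.
Using row 3: 117 + 250 + 173 + 96 + ? → (3,5) = 830 − 636 = 194.
From column 5, 830 − (222 + 138 + 194 + 166) gives (4,5) = 110.
Anti-diagonal: 222 + 215 + 173 + 131 + ? = 830, so (5,1) = 89.
Row 5: 89 + 187 + 243 + 166 + ? = 830, so (5,3) = 145.
Column 1 must total 830; the given cells sum to 622, so (4,1) = 208.
Column 3: 201 + 82 + 173 + 145 + ? = 830, so (4,3) = 229.

180 103 201 124 222 / 236 159 82 215 138 / 117 250 173 96 194 / 208 131 229 152 110 / 89 187 145 243 166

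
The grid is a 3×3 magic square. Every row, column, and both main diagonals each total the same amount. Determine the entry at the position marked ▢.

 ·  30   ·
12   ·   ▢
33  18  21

Row 3 is complete and sums to 72; that is the magic constant.
Column 1 must total 72; the given cells sum to 45, so (1,1) = 27.
Column 2 needs 72; the known cells sum to 48, so (2,2) = 24.
The remaining cell in anti-diagonal is (1,3) = 72 − 57 = 15.
Using row 2: 12 + 24 + ? → (2,3) = 72 − 36 = 36.

36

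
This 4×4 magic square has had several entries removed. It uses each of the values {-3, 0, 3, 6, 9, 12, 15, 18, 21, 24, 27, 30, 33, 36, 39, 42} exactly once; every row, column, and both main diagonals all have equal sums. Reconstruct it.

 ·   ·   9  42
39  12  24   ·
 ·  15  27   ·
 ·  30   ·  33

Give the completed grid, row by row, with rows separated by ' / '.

6 21 9 42 / 39 12 24 3 / 36 15 27 0 / -3 30 18 33

The 16 entries sum to 312, so each line sums to 312/4 = 78.
From row 2, 78 − (39 + 12 + 24) gives (2,4) = 3.
Column 2 needs 78; the known cells sum to 57, so (1,2) = 21.
From column 3, 78 − (9 + 24 + 27) gives (4,3) = 18.
The remaining cell in column 4 is (3,4) = 78 − 78 = 0.
Main diagonal needs 78; the known cells sum to 72, so (1,1) = 6.
Anti-diagonal needs 78; the known cells sum to 81, so (4,1) = -3.
Using row 3: 15 + 27 + 0 + ? → (3,1) = 78 − 42 = 36.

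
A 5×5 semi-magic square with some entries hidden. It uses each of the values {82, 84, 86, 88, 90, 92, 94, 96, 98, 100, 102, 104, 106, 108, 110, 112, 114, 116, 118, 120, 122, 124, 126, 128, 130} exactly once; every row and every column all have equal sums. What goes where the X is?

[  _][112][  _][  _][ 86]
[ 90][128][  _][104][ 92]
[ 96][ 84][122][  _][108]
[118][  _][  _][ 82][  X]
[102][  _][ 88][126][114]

130

The 25 entries sum to 2650, so each line sums to 2650/5 = 530.
Row 2 needs 530; the known cells sum to 414, so (2,3) = 116.
The remaining cell in row 3 is (3,4) = 530 − 410 = 120.
Row 5 needs 530; the known cells sum to 430, so (5,2) = 100.
The remaining cell in column 1 is (1,1) = 530 − 406 = 124.
Column 2 must total 530; the given cells sum to 424, so (4,2) = 106.
Column 4: 104 + 120 + 82 + 126 + ? = 530, so (1,4) = 98.
Column 5 needs 530; the known cells sum to 400, so (4,5) = 130.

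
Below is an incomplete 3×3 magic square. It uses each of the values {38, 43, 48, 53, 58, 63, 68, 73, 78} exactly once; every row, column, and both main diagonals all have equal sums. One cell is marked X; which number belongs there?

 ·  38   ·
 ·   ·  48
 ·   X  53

78

The 9 entries sum to 522, so each line sums to 522/3 = 174.
The remaining cell in column 3 is (1,3) = 174 − 101 = 73.
Using row 1: 38 + 73 + ? → (1,1) = 174 − 111 = 63.
From main diagonal, 174 − (63 + 53) gives (2,2) = 58.
Using anti-diagonal: 73 + 58 + ? → (3,1) = 174 − 131 = 43.
Row 2 needs 174; the known cells sum to 106, so (2,1) = 68.
Using row 3: 43 + 53 + ? → (3,2) = 174 − 96 = 78.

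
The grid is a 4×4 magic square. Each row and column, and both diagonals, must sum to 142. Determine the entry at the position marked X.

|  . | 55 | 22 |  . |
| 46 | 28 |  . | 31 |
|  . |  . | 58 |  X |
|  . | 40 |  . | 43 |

Using row 2: 46 + 28 + 31 + ? → (2,3) = 142 − 105 = 37.
Column 2: 55 + 28 + 40 + ? = 142, so (3,2) = 19.
Column 3: 22 + 37 + 58 + ? = 142, so (4,3) = 25.
Main diagonal needs 142; the known cells sum to 129, so (1,1) = 13.
From row 1, 142 − (13 + 55 + 22) gives (1,4) = 52.
From row 4, 142 − (40 + 25 + 43) gives (4,1) = 34.
From column 1, 142 − (13 + 46 + 34) gives (3,1) = 49.
Column 4 needs 142; the known cells sum to 126, so (3,4) = 16.

16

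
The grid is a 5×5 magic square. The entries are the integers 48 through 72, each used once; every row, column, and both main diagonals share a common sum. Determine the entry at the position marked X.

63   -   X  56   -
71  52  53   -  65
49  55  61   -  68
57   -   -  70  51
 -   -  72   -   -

The entries are 48 through 72, which sum to 1500, so each line sums to 1500/5 = 300.
The remaining cell in row 2 is (2,4) = 300 − 241 = 59.
Row 3: 49 + 55 + 61 + 68 + ? = 300, so (3,4) = 67.
The remaining cell in column 1 is (5,1) = 300 − 240 = 60.
Column 4 must total 300; the given cells sum to 252, so (5,4) = 48.
Main diagonal must total 300; the given cells sum to 246, so (5,5) = 54.
Row 5 must total 300; the given cells sum to 234, so (5,2) = 66.
The remaining cell in column 5 is (1,5) = 300 − 238 = 62.
Anti-diagonal: 62 + 59 + 61 + 60 + ? = 300, so (4,2) = 58.
The remaining cell in row 4 is (4,3) = 300 − 236 = 64.
Column 2 needs 300; the known cells sum to 231, so (1,2) = 69.
Column 3 needs 300; the known cells sum to 250, so (1,3) = 50.

50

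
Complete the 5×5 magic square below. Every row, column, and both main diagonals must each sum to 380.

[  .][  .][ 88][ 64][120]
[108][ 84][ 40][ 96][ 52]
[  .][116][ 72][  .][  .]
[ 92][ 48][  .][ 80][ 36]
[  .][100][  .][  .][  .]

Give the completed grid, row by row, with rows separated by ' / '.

76 32 88 64 120 / 108 84 40 96 52 / 60 116 72 28 104 / 92 48 124 80 36 / 44 100 56 112 68

Using row 4: 92 + 48 + 80 + 36 + ? → (4,3) = 380 − 256 = 124.
Using column 2: 84 + 116 + 48 + 100 + ? → (1,2) = 380 − 348 = 32.
Column 3 must total 380; the given cells sum to 324, so (5,3) = 56.
Anti-diagonal must total 380; the given cells sum to 336, so (5,1) = 44.
From row 1, 380 − (32 + 88 + 64 + 120) gives (1,1) = 76.
Column 1 needs 380; the known cells sum to 320, so (3,1) = 60.
Using main diagonal: 76 + 84 + 72 + 80 + ? → (5,5) = 380 − 312 = 68.
Row 5 needs 380; the known cells sum to 268, so (5,4) = 112.
Column 4 must total 380; the given cells sum to 352, so (3,4) = 28.
Column 5 needs 380; the known cells sum to 276, so (3,5) = 104.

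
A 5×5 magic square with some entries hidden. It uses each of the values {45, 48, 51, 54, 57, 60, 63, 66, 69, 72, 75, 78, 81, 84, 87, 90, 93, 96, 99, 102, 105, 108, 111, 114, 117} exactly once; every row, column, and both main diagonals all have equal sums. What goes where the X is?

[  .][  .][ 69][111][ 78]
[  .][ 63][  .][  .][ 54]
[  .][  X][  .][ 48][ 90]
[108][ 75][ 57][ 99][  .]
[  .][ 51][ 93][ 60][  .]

The 25 entries sum to 2025, so each line sums to 2025/5 = 405.
The remaining cell in row 4 is (4,5) = 405 − 339 = 66.
From column 4, 405 − (111 + 48 + 99 + 60) gives (2,4) = 87.
Using column 5: 78 + 54 + 90 + 66 + ? → (5,5) = 405 − 288 = 117.
Row 5 needs 405; the known cells sum to 321, so (5,1) = 84.
Anti-diagonal must total 405; the given cells sum to 324, so (3,3) = 81.
The remaining cell in column 3 is (2,3) = 405 − 300 = 105.
The remaining cell in main diagonal is (1,1) = 405 − 360 = 45.
Using row 1: 45 + 69 + 111 + 78 + ? → (1,2) = 405 − 303 = 102.
Row 2: 63 + 105 + 87 + 54 + ? = 405, so (2,1) = 96.
Column 1: 45 + 96 + 108 + 84 + ? = 405, so (3,1) = 72.
Column 2 needs 405; the known cells sum to 291, so (3,2) = 114.

114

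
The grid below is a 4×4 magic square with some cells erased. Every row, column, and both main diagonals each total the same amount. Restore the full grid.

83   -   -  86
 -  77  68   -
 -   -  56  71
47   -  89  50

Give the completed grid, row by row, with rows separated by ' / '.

83 44 53 86 / 62 77 68 59 / 74 65 56 71 / 47 80 89 50

Main diagonal is already complete: 83 + 77 + 56 + 50 = 266, so that is the magic constant.
Row 4 needs 266; the known cells sum to 186, so (4,2) = 80.
From column 3, 266 − (68 + 56 + 89) gives (1,3) = 53.
The remaining cell in column 4 is (2,4) = 266 − 207 = 59.
Using anti-diagonal: 86 + 68 + 47 + ? → (3,2) = 266 − 201 = 65.
From row 1, 266 − (83 + 53 + 86) gives (1,2) = 44.
From row 2, 266 − (77 + 68 + 59) gives (2,1) = 62.
Using row 3: 65 + 56 + 71 + ? → (3,1) = 266 − 192 = 74.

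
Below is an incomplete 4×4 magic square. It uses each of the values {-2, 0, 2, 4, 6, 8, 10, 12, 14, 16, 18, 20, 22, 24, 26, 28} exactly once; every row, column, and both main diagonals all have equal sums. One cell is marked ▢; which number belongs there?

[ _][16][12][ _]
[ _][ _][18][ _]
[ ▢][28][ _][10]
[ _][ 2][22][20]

The 16 entries sum to 208, so each line sums to 208/4 = 52.
The remaining cell in row 4 is (4,1) = 52 − 44 = 8.
Column 2 needs 52; the known cells sum to 46, so (2,2) = 6.
Column 3: 12 + 18 + 22 + ? = 52, so (3,3) = 0.
From main diagonal, 52 − (6 + 0 + 20) gives (1,1) = 26.
Anti-diagonal: 18 + 28 + 8 + ? = 52, so (1,4) = -2.
Row 3 must total 52; the given cells sum to 38, so (3,1) = 14.

14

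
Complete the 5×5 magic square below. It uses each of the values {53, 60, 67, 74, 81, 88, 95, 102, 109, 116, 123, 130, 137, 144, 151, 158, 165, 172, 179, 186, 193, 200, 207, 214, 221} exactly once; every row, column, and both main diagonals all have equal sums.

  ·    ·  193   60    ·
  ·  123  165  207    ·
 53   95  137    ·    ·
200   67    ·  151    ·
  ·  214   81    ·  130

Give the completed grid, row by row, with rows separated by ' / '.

144 186 193 60 102 / 116 123 165 207 74 / 53 95 137 179 221 / 200 67 109 151 158 / 172 214 81 88 130

The 25 entries sum to 3425, so each line sums to 3425/5 = 685.
Using column 2: 123 + 95 + 67 + 214 + ? → (1,2) = 685 − 499 = 186.
Column 3: 193 + 165 + 137 + 81 + ? = 685, so (4,3) = 109.
Main diagonal: 123 + 137 + 151 + 130 + ? = 685, so (1,1) = 144.
From row 1, 685 − (144 + 186 + 193 + 60) gives (1,5) = 102.
Row 4: 200 + 67 + 109 + 151 + ? = 685, so (4,5) = 158.
The remaining cell in anti-diagonal is (5,1) = 685 − 513 = 172.
From row 5, 685 − (172 + 214 + 81 + 130) gives (5,4) = 88.
The remaining cell in column 1 is (2,1) = 685 − 569 = 116.
Using column 4: 60 + 207 + 151 + 88 + ? → (3,4) = 685 − 506 = 179.
The remaining cell in row 2 is (2,5) = 685 − 611 = 74.
From row 3, 685 − (53 + 95 + 137 + 179) gives (3,5) = 221.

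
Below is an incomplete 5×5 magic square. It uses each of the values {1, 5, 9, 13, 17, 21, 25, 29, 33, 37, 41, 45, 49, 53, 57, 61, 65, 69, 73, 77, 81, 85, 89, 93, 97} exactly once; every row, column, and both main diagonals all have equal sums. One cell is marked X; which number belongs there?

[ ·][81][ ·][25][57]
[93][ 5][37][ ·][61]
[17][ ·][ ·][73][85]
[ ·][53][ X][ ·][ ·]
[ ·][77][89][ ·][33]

65

The 25 entries sum to 1225, so each line sums to 1225/5 = 245.
Using row 2: 93 + 5 + 37 + 61 + ? → (2,4) = 245 − 196 = 49.
From column 2, 245 − (81 + 5 + 53 + 77) gives (3,2) = 29.
The remaining cell in column 5 is (4,5) = 245 − 236 = 9.
Row 3 must total 245; the given cells sum to 204, so (3,3) = 41.
Anti-diagonal: 57 + 49 + 41 + 53 + ? = 245, so (5,1) = 45.
Row 5: 45 + 77 + 89 + 33 + ? = 245, so (5,4) = 1.
Using column 4: 25 + 49 + 73 + 1 + ? → (4,4) = 245 − 148 = 97.
Main diagonal: 5 + 41 + 97 + 33 + ? = 245, so (1,1) = 69.
Using row 1: 69 + 81 + 25 + 57 + ? → (1,3) = 245 − 232 = 13.
Column 1 must total 245; the given cells sum to 224, so (4,1) = 21.
From column 3, 245 − (13 + 37 + 41 + 89) gives (4,3) = 65.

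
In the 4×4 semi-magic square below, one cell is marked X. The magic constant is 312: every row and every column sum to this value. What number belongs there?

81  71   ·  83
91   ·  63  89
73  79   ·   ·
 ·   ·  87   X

From row 1, 312 − (81 + 71 + 83) gives (1,3) = 77.
Row 2 must total 312; the given cells sum to 243, so (2,2) = 69.
Column 1 needs 312; the known cells sum to 245, so (4,1) = 67.
Column 2 must total 312; the given cells sum to 219, so (4,2) = 93.
Column 3 needs 312; the known cells sum to 227, so (3,3) = 85.
Row 3: 73 + 79 + 85 + ? = 312, so (3,4) = 75.
Row 4: 67 + 93 + 87 + ? = 312, so (4,4) = 65.

65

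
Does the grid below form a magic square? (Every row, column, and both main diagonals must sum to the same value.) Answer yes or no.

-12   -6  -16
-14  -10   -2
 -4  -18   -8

No — row 3 sums to -30 but column 3 sums to -26.

Row 1: -12 + (-6) + (-16) = -34.
Row 2: -14 + (-10) + (-2) = -26.
Row 3: -4 + (-18) + (-8) = -30.
Column 1: -12 + (-14) + (-4) = -30.
Column 2: -6 + (-10) + (-18) = -34.
Column 3: -16 + (-2) + (-8) = -26.
Main diagonal: -12 + (-10) + (-8) = -30.
Anti-diagonal: -16 + (-10) + (-4) = -30.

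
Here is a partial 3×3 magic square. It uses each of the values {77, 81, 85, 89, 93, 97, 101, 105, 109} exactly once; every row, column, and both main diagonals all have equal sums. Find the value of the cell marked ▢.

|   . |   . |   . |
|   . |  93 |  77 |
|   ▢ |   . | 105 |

89

The 9 entries sum to 837, so each line sums to 837/3 = 279.
Using row 2: 93 + 77 + ? → (2,1) = 279 − 170 = 109.
From column 3, 279 − (77 + 105) gives (1,3) = 97.
Main diagonal must total 279; the given cells sum to 198, so (1,1) = 81.
Anti-diagonal: 97 + 93 + ? = 279, so (3,1) = 89.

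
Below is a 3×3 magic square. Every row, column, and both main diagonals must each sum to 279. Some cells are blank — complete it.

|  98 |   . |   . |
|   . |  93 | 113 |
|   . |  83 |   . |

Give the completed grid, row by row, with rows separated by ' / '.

From row 2, 279 − (93 + 113) gives (2,1) = 73.
Column 1 needs 279; the known cells sum to 171, so (3,1) = 108.
The remaining cell in column 2 is (1,2) = 279 − 176 = 103.
Main diagonal needs 279; the known cells sum to 191, so (3,3) = 88.
From anti-diagonal, 279 − (93 + 108) gives (1,3) = 78.

98 103 78 / 73 93 113 / 108 83 88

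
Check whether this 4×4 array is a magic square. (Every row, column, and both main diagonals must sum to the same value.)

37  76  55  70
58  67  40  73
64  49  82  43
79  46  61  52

Row 1: 37 + 76 + 55 + 70 = 238.
Row 2: 58 + 67 + 40 + 73 = 238.
Row 3: 64 + 49 + 82 + 43 = 238.
Row 4: 79 + 46 + 61 + 52 = 238.
Column 1: 37 + 58 + 64 + 79 = 238.
Column 2: 76 + 67 + 49 + 46 = 238.
Column 3: 55 + 40 + 82 + 61 = 238.
Column 4: 70 + 73 + 43 + 52 = 238.
Main diagonal: 37 + 67 + 82 + 52 = 238.
Anti-diagonal: 70 + 40 + 49 + 79 = 238.
All lines sum to 238.

Yes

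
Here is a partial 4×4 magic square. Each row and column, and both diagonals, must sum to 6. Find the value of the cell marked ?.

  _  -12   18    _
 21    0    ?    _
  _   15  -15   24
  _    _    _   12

The remaining cell in row 3 is (3,1) = 6 − 24 = -18.
From column 2, 6 − (-12 + 0 + 15) gives (4,2) = 3.
Main diagonal: 0 + (-15) + 12 + ? = 6, so (1,1) = 9.
Row 1 must total 6; the given cells sum to 15, so (1,4) = -9.
Column 1: 9 + 21 + (-18) + ? = 6, so (4,1) = -6.
From column 4, 6 − (-9 + 24 + 12) gives (2,4) = -21.
The remaining cell in anti-diagonal is (2,3) = 6 − 0 = 6.

6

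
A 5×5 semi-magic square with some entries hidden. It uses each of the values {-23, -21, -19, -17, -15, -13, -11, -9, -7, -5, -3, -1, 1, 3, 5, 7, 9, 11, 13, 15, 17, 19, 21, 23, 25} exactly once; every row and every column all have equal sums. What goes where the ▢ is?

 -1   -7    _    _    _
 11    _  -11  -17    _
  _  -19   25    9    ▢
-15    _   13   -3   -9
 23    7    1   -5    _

The 25 entries sum to 25, so each line sums to 25/5 = 5.
Row 4 needs 5; the known cells sum to -14, so (4,2) = 19.
Using row 5: 23 + 7 + 1 + (-5) + ? → (5,5) = 5 − 26 = -21.
Column 1 must total 5; the given cells sum to 18, so (3,1) = -13.
The remaining cell in column 2 is (2,2) = 5 − 0 = 5.
Column 3: -11 + 25 + 13 + 1 + ? = 5, so (1,3) = -23.
From column 4, 5 − (-17 + 9 + (-3) + (-5)) gives (1,4) = 21.
Row 1: -1 + (-7) + (-23) + 21 + ? = 5, so (1,5) = 15.
Row 2 needs 5; the known cells sum to -12, so (2,5) = 17.
Row 3 needs 5; the known cells sum to 2, so (3,5) = 3.

3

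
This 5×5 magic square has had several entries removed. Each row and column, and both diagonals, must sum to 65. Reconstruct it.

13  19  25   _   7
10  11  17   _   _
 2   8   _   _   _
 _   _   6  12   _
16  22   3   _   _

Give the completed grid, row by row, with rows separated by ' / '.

Row 1 needs 65; the known cells sum to 64, so (1,4) = 1.
From column 1, 65 − (13 + 10 + 2 + 16) gives (4,1) = 24.
The remaining cell in column 2 is (4,2) = 65 − 60 = 5.
Column 3 needs 65; the known cells sum to 51, so (3,3) = 14.
Main diagonal must total 65; the given cells sum to 50, so (5,5) = 15.
Using anti-diagonal: 7 + 14 + 5 + 16 + ? → (2,4) = 65 − 42 = 23.
Row 2 must total 65; the given cells sum to 61, so (2,5) = 4.
Row 4: 24 + 5 + 6 + 12 + ? = 65, so (4,5) = 18.
The remaining cell in row 5 is (5,4) = 65 − 56 = 9.
From column 4, 65 − (1 + 23 + 12 + 9) gives (3,4) = 20.
Column 5 needs 65; the known cells sum to 44, so (3,5) = 21.

13 19 25 1 7 / 10 11 17 23 4 / 2 8 14 20 21 / 24 5 6 12 18 / 16 22 3 9 15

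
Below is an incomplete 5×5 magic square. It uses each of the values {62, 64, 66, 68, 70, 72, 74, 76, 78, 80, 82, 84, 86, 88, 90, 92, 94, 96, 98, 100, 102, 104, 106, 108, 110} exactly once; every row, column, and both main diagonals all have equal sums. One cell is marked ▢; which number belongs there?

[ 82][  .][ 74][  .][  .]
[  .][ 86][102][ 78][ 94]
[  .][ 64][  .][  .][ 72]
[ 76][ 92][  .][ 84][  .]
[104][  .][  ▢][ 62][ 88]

96

The 25 entries sum to 2150, so each line sums to 2150/5 = 430.
The remaining cell in row 2 is (2,1) = 430 − 360 = 70.
The remaining cell in column 1 is (3,1) = 430 − 332 = 98.
Main diagonal needs 430; the known cells sum to 340, so (3,3) = 90.
Anti-diagonal must total 430; the given cells sum to 364, so (1,5) = 66.
Row 3 must total 430; the given cells sum to 324, so (3,4) = 106.
Using column 4: 78 + 106 + 84 + 62 + ? → (1,4) = 430 − 330 = 100.
Column 5 needs 430; the known cells sum to 320, so (4,5) = 110.
Using row 1: 82 + 74 + 100 + 66 + ? → (1,2) = 430 − 322 = 108.
Row 4 needs 430; the known cells sum to 362, so (4,3) = 68.
Using column 2: 108 + 86 + 64 + 92 + ? → (5,2) = 430 − 350 = 80.
The remaining cell in column 3 is (5,3) = 430 − 334 = 96.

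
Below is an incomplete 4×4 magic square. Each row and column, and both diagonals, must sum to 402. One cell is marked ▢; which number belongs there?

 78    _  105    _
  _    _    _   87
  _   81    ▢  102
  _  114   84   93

From row 4, 402 − (114 + 84 + 93) gives (4,1) = 111.
Column 4: 87 + 102 + 93 + ? = 402, so (1,4) = 120.
Anti-diagonal needs 402; the known cells sum to 312, so (2,3) = 90.
Row 1: 78 + 105 + 120 + ? = 402, so (1,2) = 99.
Column 2 must total 402; the given cells sum to 294, so (2,2) = 108.
From column 3, 402 − (105 + 90 + 84) gives (3,3) = 123.

123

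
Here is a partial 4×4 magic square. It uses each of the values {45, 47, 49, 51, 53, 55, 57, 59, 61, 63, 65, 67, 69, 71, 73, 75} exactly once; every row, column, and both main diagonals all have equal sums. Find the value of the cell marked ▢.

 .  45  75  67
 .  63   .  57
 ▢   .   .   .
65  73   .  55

51

The 16 entries sum to 960, so each line sums to 960/4 = 240.
From row 1, 240 − (45 + 75 + 67) gives (1,1) = 53.
Row 4: 65 + 73 + 55 + ? = 240, so (4,3) = 47.
Using column 2: 45 + 63 + 73 + ? → (3,2) = 240 − 181 = 59.
From column 4, 240 − (67 + 57 + 55) gives (3,4) = 61.
Main diagonal: 53 + 63 + 55 + ? = 240, so (3,3) = 69.
Using anti-diagonal: 67 + 59 + 65 + ? → (2,3) = 240 − 191 = 49.
Row 2: 63 + 49 + 57 + ? = 240, so (2,1) = 71.
Row 3 must total 240; the given cells sum to 189, so (3,1) = 51.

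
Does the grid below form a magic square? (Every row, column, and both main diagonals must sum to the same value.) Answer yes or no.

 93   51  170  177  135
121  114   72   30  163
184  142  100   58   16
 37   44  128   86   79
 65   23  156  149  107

No — row 2 sums to 500 but anti-diagonal sums to 374.

Row 1: 93 + 51 + 170 + 177 + 135 = 626.
Row 2: 121 + 114 + 72 + 30 + 163 = 500.
Row 3: 184 + 142 + 100 + 58 + 16 = 500.
Row 4: 37 + 44 + 128 + 86 + 79 = 374.
Row 5: 65 + 23 + 156 + 149 + 107 = 500.
Column 1: 93 + 121 + 184 + 37 + 65 = 500.
Column 2: 51 + 114 + 142 + 44 + 23 = 374.
Column 3: 170 + 72 + 100 + 128 + 156 = 626.
Column 4: 177 + 30 + 58 + 86 + 149 = 500.
Column 5: 135 + 163 + 16 + 79 + 107 = 500.
Main diagonal: 93 + 114 + 100 + 86 + 107 = 500.
Anti-diagonal: 135 + 30 + 100 + 44 + 65 = 374.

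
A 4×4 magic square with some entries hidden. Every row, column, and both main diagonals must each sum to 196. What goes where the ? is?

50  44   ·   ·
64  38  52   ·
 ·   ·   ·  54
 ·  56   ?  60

Using row 2: 64 + 38 + 52 + ? → (2,4) = 196 − 154 = 42.
Column 2: 44 + 38 + 56 + ? = 196, so (3,2) = 58.
Column 4 must total 196; the given cells sum to 156, so (1,4) = 40.
Main diagonal must total 196; the given cells sum to 148, so (3,3) = 48.
From anti-diagonal, 196 − (40 + 52 + 58) gives (4,1) = 46.
The remaining cell in row 1 is (1,3) = 196 − 134 = 62.
The remaining cell in row 3 is (3,1) = 196 − 160 = 36.
Row 4 needs 196; the known cells sum to 162, so (4,3) = 34.

34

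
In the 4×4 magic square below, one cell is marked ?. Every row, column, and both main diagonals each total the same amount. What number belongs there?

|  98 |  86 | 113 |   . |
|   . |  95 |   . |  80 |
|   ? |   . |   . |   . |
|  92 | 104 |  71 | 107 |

101

Row 4 is complete and sums to 374; that is the magic constant.
The remaining cell in row 1 is (1,4) = 374 − 297 = 77.
From column 2, 374 − (86 + 95 + 104) gives (3,2) = 89.
Column 4: 77 + 80 + 107 + ? = 374, so (3,4) = 110.
Using main diagonal: 98 + 95 + 107 + ? → (3,3) = 374 − 300 = 74.
The remaining cell in anti-diagonal is (2,3) = 374 − 258 = 116.
Row 2 must total 374; the given cells sum to 291, so (2,1) = 83.
Row 3: 89 + 74 + 110 + ? = 374, so (3,1) = 101.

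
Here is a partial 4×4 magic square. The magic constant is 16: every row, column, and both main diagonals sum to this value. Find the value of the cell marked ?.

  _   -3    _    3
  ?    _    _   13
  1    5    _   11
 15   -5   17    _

-9

Row 3 needs 16; the known cells sum to 17, so (3,3) = -1.
Row 4 must total 16; the given cells sum to 27, so (4,4) = -11.
Using column 2: -3 + 5 + (-5) + ? → (2,2) = 16 − (-3) = 19.
Main diagonal needs 16; the known cells sum to 7, so (1,1) = 9.
Anti-diagonal must total 16; the given cells sum to 23, so (2,3) = -7.
Row 1 must total 16; the given cells sum to 9, so (1,3) = 7.
The remaining cell in row 2 is (2,1) = 16 − 25 = -9.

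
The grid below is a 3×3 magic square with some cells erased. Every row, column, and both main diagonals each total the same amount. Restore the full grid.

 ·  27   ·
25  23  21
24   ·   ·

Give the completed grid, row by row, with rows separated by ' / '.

20 27 22 / 25 23 21 / 24 19 26

Row 2 is already complete: 25 + 23 + 21 = 69, so that is the magic constant.
From column 1, 69 − (25 + 24) gives (1,1) = 20.
Column 2: 27 + 23 + ? = 69, so (3,2) = 19.
Main diagonal must total 69; the given cells sum to 43, so (3,3) = 26.
Using anti-diagonal: 23 + 24 + ? → (1,3) = 69 − 47 = 22.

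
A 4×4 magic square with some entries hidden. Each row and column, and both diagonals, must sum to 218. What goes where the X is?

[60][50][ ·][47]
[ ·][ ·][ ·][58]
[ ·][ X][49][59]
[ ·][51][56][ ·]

62

Row 1 must total 218; the given cells sum to 157, so (1,3) = 61.
Using column 3: 61 + 49 + 56 + ? → (2,3) = 218 − 166 = 52.
Column 4 must total 218; the given cells sum to 164, so (4,4) = 54.
Main diagonal must total 218; the given cells sum to 163, so (2,2) = 55.
Using row 2: 55 + 52 + 58 + ? → (2,1) = 218 − 165 = 53.
Row 4 must total 218; the given cells sum to 161, so (4,1) = 57.
Column 1: 60 + 53 + 57 + ? = 218, so (3,1) = 48.
Using column 2: 50 + 55 + 51 + ? → (3,2) = 218 − 156 = 62.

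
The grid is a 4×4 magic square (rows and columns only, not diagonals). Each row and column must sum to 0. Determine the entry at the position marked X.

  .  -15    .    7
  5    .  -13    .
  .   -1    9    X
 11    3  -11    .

Row 4 must total 0; the given cells sum to 3, so (4,4) = -3.
Column 2 must total 0; the given cells sum to -13, so (2,2) = 13.
Column 3 needs 0; the known cells sum to -15, so (1,3) = 15.
Row 1: -15 + 15 + 7 + ? = 0, so (1,1) = -7.
Row 2: 5 + 13 + (-13) + ? = 0, so (2,4) = -5.
Column 1 needs 0; the known cells sum to 9, so (3,1) = -9.
Using column 4: 7 + (-5) + (-3) + ? → (3,4) = 0 − (-1) = 1.

1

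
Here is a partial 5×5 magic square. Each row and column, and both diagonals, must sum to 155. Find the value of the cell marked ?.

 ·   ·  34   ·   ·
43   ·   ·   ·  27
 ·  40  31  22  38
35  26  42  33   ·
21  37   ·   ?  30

39

Row 3 needs 155; the known cells sum to 131, so (3,1) = 24.
From row 4, 155 − (35 + 26 + 42 + 33) gives (4,5) = 19.
Column 1 must total 155; the given cells sum to 123, so (1,1) = 32.
Column 5: 27 + 38 + 19 + 30 + ? = 155, so (1,5) = 41.
Main diagonal: 32 + 31 + 33 + 30 + ? = 155, so (2,2) = 29.
Using anti-diagonal: 41 + 31 + 26 + 21 + ? → (2,4) = 155 − 119 = 36.
Row 2 must total 155; the given cells sum to 135, so (2,3) = 20.
From column 2, 155 − (29 + 40 + 26 + 37) gives (1,2) = 23.
Column 3 needs 155; the known cells sum to 127, so (5,3) = 28.
Row 1 must total 155; the given cells sum to 130, so (1,4) = 25.
From row 5, 155 − (21 + 37 + 28 + 30) gives (5,4) = 39.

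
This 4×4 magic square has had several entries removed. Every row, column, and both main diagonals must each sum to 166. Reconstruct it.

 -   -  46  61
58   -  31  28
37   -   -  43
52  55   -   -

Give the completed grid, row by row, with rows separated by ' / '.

19 40 46 61 / 58 49 31 28 / 37 22 64 43 / 52 55 25 34

Row 2: 58 + 31 + 28 + ? = 166, so (2,2) = 49.
Column 1 needs 166; the known cells sum to 147, so (1,1) = 19.
From column 4, 166 − (61 + 28 + 43) gives (4,4) = 34.
The remaining cell in main diagonal is (3,3) = 166 − 102 = 64.
Anti-diagonal must total 166; the given cells sum to 144, so (3,2) = 22.
From row 1, 166 − (19 + 46 + 61) gives (1,2) = 40.
Row 4: 52 + 55 + 34 + ? = 166, so (4,3) = 25.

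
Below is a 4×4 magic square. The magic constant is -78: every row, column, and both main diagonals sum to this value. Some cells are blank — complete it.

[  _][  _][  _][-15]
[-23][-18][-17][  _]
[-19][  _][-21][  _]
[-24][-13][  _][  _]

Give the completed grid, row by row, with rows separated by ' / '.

-12 -25 -26 -15 / -23 -18 -17 -20 / -19 -22 -21 -16 / -24 -13 -14 -27

The remaining cell in row 2 is (2,4) = -78 − (-58) = -20.
From column 1, -78 − (-23 + (-19) + (-24)) gives (1,1) = -12.
From main diagonal, -78 − (-12 + (-18) + (-21)) gives (4,4) = -27.
Anti-diagonal: -15 + (-17) + (-24) + ? = -78, so (3,2) = -22.
From row 3, -78 − (-19 + (-22) + (-21)) gives (3,4) = -16.
Row 4 needs -78; the known cells sum to -64, so (4,3) = -14.
The remaining cell in column 2 is (1,2) = -78 − (-53) = -25.
Column 3: -17 + (-21) + (-14) + ? = -78, so (1,3) = -26.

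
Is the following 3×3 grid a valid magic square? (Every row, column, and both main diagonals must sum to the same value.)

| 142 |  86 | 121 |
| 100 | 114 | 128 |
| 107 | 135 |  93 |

Row 1: 142 + 86 + 121 = 349.
Row 2: 100 + 114 + 128 = 342.
Row 3: 107 + 135 + 93 = 335.
Column 1: 142 + 100 + 107 = 349.
Column 2: 86 + 114 + 135 = 335.
Column 3: 121 + 128 + 93 = 342.
Main diagonal: 142 + 114 + 93 = 349.
Anti-diagonal: 121 + 114 + 107 = 342.

No — row 1 sums to 349 but column 3 sums to 342.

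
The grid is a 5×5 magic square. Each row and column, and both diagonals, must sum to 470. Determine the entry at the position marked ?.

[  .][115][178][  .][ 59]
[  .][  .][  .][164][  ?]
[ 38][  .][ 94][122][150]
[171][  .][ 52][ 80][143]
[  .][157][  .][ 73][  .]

Row 3 must total 470; the given cells sum to 404, so (3,2) = 66.
From row 4, 470 − (171 + 52 + 80 + 143) gives (4,2) = 24.
Column 2 needs 470; the known cells sum to 362, so (2,2) = 108.
From column 4, 470 − (164 + 122 + 80 + 73) gives (1,4) = 31.
From anti-diagonal, 470 − (59 + 164 + 94 + 24) gives (5,1) = 129.
From row 1, 470 − (115 + 178 + 31 + 59) gives (1,1) = 87.
Column 1: 87 + 38 + 171 + 129 + ? = 470, so (2,1) = 45.
Main diagonal needs 470; the known cells sum to 369, so (5,5) = 101.
Using row 5: 129 + 157 + 73 + 101 + ? → (5,3) = 470 − 460 = 10.
Using column 3: 178 + 94 + 52 + 10 + ? → (2,3) = 470 − 334 = 136.
The remaining cell in column 5 is (2,5) = 470 − 453 = 17.

17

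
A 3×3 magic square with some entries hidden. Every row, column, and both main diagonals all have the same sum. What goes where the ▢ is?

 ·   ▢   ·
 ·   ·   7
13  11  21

19

Row 3 is complete and sums to 45; that is the magic constant.
From column 3, 45 − (7 + 21) gives (1,3) = 17.
Anti-diagonal must total 45; the given cells sum to 30, so (2,2) = 15.
Row 2 needs 45; the known cells sum to 22, so (2,1) = 23.
Column 1 needs 45; the known cells sum to 36, so (1,1) = 9.
Column 2: 15 + 11 + ? = 45, so (1,2) = 19.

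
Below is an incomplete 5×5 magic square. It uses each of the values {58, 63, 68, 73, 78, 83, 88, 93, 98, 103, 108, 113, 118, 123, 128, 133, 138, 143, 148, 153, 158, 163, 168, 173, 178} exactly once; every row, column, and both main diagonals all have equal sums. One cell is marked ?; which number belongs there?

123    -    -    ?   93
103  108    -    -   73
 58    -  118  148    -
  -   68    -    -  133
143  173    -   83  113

63

The 25 entries sum to 2950, so each line sums to 2950/5 = 590.
Row 5 needs 590; the known cells sum to 512, so (5,3) = 78.
Column 1 needs 590; the known cells sum to 427, so (4,1) = 163.
Column 5 needs 590; the known cells sum to 412, so (3,5) = 178.
From main diagonal, 590 − (123 + 108 + 118 + 113) gives (4,4) = 128.
Anti-diagonal needs 590; the known cells sum to 422, so (2,4) = 168.
From row 2, 590 − (103 + 108 + 168 + 73) gives (2,3) = 138.
From row 3, 590 − (58 + 118 + 148 + 178) gives (3,2) = 88.
The remaining cell in row 4 is (4,3) = 590 − 492 = 98.
Column 2 must total 590; the given cells sum to 437, so (1,2) = 153.
Column 3 must total 590; the given cells sum to 432, so (1,3) = 158.
Using column 4: 168 + 148 + 128 + 83 + ? → (1,4) = 590 − 527 = 63.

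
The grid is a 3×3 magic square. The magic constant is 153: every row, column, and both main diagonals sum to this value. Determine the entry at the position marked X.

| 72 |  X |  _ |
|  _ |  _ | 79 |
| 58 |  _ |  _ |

37

The remaining cell in column 1 is (2,1) = 153 − 130 = 23.
Row 2: 23 + 79 + ? = 153, so (2,2) = 51.
Main diagonal needs 153; the known cells sum to 123, so (3,3) = 30.
Anti-diagonal needs 153; the known cells sum to 109, so (1,3) = 44.
Row 1 needs 153; the known cells sum to 116, so (1,2) = 37.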